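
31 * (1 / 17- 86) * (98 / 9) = -29009.92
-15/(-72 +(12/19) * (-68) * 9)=95/2904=0.03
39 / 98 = 0.40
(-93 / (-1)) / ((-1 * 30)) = -3.10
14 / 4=7 / 2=3.50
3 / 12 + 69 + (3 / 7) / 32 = 15515 / 224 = 69.26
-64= -64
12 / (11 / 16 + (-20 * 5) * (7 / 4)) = -192 / 2789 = -0.07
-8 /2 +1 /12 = -47 /12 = -3.92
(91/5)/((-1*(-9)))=91/45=2.02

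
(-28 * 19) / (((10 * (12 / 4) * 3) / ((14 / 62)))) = -1862 / 1395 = -1.33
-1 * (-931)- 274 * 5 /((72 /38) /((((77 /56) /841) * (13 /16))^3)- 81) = 41809024421669324999 /44907652521789939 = 931.00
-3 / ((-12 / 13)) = 13 / 4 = 3.25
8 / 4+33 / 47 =2.70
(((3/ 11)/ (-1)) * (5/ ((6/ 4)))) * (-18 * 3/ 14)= 270/ 77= 3.51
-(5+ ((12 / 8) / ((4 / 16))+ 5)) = -16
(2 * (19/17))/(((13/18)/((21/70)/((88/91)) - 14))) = -2060037/48620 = -42.37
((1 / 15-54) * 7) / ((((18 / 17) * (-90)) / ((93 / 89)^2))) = 92516431 / 21386700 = 4.33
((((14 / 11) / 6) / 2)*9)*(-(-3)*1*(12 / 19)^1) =378 / 209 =1.81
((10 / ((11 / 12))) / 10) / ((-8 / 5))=-15 / 22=-0.68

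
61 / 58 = 1.05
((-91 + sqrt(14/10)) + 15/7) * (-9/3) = 1866/7 - 3 * sqrt(35)/5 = 263.02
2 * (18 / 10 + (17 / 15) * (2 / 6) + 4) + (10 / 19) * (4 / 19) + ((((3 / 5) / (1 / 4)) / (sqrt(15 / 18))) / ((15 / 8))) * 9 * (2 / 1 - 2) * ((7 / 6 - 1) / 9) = 202516 / 16245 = 12.47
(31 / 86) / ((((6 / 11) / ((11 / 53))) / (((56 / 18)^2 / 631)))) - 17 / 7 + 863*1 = 2105067290140 / 2446121349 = 860.57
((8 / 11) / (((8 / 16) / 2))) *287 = 9184 / 11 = 834.91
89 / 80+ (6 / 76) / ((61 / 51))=109271 / 92720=1.18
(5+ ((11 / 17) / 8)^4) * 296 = 63289414677 / 42762752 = 1480.01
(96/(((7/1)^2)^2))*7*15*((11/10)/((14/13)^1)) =10296/2401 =4.29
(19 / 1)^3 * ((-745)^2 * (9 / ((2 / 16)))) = 274097986200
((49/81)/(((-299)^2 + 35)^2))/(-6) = -49/3887415874656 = -0.00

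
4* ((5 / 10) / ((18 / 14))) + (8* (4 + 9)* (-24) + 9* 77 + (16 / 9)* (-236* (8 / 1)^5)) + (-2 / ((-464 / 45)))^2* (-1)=-6660622112369 / 484416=-13749797.93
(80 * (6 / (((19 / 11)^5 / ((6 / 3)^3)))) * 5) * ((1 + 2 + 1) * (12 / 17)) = 148424601600 / 42093683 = 3526.05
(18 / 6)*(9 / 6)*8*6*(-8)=-1728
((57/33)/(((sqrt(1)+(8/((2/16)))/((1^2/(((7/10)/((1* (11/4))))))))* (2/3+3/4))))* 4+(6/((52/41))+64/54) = 23447557/3783078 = 6.20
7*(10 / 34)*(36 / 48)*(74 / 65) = 777 / 442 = 1.76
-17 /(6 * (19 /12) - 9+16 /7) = -238 /39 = -6.10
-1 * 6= -6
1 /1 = 1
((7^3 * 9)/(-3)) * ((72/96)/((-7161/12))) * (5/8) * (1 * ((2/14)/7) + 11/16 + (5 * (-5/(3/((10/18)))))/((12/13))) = -1367725/392832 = -3.48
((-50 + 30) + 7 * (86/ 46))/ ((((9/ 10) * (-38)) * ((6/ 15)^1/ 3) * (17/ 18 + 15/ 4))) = 23850/ 73853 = 0.32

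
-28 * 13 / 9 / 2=-182 / 9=-20.22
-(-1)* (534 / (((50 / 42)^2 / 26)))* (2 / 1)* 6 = 73474128 / 625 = 117558.60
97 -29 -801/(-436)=30449/436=69.84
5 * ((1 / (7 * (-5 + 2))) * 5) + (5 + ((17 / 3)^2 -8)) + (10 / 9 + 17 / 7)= 1982 / 63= 31.46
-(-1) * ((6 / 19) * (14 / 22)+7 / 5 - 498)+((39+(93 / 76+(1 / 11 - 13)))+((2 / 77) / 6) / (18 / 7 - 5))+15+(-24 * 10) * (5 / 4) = -160756103 / 213180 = -754.09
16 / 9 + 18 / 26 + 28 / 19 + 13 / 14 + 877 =27445631 / 31122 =881.87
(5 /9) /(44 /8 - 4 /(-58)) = 290 /2907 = 0.10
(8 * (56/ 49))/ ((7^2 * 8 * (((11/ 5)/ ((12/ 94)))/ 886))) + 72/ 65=26589432/ 11526515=2.31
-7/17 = -0.41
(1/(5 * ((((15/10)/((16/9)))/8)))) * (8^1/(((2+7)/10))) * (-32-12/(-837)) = -36552704/67797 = -539.15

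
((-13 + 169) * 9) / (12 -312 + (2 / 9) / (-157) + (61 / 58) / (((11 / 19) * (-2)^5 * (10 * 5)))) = -4.68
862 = 862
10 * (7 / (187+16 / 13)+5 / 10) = 13145 / 2447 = 5.37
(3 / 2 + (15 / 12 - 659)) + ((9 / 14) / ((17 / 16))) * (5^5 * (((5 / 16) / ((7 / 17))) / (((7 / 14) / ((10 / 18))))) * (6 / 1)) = 1746375 / 196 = 8910.08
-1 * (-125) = 125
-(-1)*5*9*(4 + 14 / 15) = 222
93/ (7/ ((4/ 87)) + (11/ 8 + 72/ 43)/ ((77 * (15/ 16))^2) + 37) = 21339063900/ 43423982047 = 0.49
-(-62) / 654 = 31 / 327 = 0.09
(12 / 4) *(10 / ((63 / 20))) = 200 / 21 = 9.52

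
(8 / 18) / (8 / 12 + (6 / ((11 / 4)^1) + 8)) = 22 / 537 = 0.04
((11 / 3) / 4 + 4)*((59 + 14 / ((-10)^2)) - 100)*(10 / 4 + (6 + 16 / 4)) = -40179 / 16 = -2511.19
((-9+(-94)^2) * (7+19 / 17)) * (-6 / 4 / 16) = -1827189 / 272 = -6717.61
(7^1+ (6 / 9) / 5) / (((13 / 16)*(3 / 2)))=5.85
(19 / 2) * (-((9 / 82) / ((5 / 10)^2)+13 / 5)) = -11837 / 410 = -28.87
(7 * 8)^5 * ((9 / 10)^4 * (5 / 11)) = 225834448896 / 1375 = 164243235.56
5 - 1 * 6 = -1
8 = 8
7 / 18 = 0.39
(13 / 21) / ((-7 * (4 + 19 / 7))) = -0.01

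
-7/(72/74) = -259/36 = -7.19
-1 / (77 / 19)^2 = -361 / 5929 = -0.06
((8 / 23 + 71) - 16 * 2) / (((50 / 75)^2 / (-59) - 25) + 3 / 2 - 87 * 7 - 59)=-961110 / 16890763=-0.06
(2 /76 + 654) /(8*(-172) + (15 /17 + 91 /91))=-422501 /887680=-0.48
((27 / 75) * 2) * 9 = 162 / 25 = 6.48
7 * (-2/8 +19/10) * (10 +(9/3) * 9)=8547/20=427.35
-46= -46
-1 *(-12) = 12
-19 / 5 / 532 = -1 / 140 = -0.01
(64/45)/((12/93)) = 11.02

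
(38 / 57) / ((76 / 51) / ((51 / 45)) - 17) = -578 / 13599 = -0.04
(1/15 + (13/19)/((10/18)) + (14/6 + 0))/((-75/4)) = -92/475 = -0.19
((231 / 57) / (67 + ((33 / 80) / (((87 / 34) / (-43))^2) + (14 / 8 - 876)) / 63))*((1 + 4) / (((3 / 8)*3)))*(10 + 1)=3090675 / 857527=3.60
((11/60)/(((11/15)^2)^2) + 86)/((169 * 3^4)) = 461239/72880236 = 0.01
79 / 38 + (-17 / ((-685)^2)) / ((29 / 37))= 1074970573 / 517085950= 2.08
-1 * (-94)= 94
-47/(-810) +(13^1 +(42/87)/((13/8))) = 4078249/305370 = 13.36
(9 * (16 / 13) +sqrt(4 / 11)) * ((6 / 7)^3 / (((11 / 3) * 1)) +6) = 46572 * sqrt(11) / 41503 +3353184 / 49049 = 72.09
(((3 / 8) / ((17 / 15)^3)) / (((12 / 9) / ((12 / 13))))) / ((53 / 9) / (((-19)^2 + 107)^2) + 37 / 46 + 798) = 39725214750 / 177930029350427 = 0.00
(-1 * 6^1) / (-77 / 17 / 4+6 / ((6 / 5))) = -408 / 263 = -1.55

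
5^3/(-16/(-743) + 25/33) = 3064875/19103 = 160.44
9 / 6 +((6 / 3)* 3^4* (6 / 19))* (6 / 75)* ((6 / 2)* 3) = 36417 / 950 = 38.33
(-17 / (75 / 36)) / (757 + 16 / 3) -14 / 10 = -80657 / 57175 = -1.41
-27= -27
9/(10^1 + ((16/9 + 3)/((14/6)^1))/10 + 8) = 1890/3823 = 0.49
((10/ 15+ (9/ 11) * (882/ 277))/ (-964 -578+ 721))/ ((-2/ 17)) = 0.03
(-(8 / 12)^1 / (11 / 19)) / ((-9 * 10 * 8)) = 19 / 11880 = 0.00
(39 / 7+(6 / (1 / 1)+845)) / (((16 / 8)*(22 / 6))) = 8994 / 77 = 116.81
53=53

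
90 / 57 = 30 / 19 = 1.58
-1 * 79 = -79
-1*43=-43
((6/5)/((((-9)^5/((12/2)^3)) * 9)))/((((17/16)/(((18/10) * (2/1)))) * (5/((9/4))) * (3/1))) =-128/516375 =-0.00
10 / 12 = 5 / 6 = 0.83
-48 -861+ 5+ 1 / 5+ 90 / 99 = -49659 / 55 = -902.89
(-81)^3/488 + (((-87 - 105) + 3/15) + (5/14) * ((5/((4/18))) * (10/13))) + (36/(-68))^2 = -81774918163/64169560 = -1274.36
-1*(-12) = 12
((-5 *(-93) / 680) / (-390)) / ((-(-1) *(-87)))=0.00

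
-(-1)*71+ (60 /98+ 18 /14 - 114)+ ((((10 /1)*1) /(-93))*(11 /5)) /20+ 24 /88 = -20472439 /501270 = -40.84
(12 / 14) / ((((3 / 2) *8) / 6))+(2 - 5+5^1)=17 / 7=2.43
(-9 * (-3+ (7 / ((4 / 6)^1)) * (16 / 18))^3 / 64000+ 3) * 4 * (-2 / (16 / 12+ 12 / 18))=-569141 / 48000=-11.86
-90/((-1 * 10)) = 9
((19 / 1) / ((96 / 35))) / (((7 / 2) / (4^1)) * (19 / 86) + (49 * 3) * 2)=817 / 34698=0.02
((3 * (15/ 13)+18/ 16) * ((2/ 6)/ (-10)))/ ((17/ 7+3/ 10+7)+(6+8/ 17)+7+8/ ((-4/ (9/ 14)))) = -18921/ 2712008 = -0.01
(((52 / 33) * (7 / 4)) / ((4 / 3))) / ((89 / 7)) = 637 / 3916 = 0.16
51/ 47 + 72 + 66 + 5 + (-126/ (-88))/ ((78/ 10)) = 3878519/ 26884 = 144.27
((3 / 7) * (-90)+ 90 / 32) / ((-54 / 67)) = 29815 / 672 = 44.37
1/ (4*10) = 1/ 40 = 0.02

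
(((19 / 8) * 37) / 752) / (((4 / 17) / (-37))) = -442187 / 24064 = -18.38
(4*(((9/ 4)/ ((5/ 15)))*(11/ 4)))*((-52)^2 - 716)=147609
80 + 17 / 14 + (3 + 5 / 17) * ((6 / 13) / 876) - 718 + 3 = -143147717 / 225862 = -633.78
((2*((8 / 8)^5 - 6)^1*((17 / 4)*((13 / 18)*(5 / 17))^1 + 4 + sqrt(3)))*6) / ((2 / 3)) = -1765 / 4 - 90*sqrt(3) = -597.13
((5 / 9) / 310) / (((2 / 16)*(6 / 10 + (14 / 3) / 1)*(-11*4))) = -5 / 80817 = -0.00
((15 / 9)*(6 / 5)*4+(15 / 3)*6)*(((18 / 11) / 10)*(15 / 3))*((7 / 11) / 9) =266 / 121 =2.20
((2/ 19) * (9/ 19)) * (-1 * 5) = -90/ 361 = -0.25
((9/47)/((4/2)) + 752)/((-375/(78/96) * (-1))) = 1.63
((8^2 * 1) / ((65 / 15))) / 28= 0.53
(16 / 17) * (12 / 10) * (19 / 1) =21.46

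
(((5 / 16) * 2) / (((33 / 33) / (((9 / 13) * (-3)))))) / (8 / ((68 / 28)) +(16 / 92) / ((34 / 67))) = -5865 / 16432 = -0.36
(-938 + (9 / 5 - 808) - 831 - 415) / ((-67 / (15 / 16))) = 44853 / 1072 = 41.84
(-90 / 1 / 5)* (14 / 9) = -28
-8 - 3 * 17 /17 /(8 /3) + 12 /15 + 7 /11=-3383 /440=-7.69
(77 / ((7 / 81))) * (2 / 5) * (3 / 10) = 2673 / 25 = 106.92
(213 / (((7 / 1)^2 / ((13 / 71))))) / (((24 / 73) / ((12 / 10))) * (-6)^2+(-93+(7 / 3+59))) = -8541 / 233975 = -0.04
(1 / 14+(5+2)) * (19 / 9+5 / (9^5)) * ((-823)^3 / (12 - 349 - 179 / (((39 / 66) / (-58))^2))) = 64593669550177196 / 13387741488639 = 4824.84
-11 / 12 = -0.92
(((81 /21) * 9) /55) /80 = 0.01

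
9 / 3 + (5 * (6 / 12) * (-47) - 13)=-255 / 2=-127.50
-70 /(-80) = 0.88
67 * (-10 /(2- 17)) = 134 /3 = 44.67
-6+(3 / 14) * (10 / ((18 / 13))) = -187 / 42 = -4.45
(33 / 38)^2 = 1089 / 1444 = 0.75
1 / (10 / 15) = 3 / 2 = 1.50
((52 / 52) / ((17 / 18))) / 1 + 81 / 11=1575 / 187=8.42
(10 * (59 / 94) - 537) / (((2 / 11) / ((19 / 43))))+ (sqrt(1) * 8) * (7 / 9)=-23346656 / 18189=-1283.56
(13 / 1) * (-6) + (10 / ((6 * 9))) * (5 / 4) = -8399 / 108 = -77.77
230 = 230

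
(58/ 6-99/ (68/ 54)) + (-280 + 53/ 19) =-670861/ 1938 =-346.16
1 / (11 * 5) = 1 / 55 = 0.02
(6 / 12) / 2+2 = 9 / 4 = 2.25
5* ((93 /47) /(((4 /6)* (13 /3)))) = 4185 /1222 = 3.42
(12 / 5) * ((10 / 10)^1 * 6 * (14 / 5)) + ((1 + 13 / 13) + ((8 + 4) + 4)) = 1458 / 25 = 58.32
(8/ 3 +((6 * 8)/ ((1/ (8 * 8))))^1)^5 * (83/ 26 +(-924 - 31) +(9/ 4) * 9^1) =-269543166113664319250432/ 1053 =-255976416062359277540.77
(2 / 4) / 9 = 1 / 18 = 0.06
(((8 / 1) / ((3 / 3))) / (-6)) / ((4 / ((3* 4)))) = -4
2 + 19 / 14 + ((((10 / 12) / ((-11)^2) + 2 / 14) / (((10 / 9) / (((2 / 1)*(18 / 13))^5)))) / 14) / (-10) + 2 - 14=-968573177251 / 110069809850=-8.80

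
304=304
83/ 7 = 11.86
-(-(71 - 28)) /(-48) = -43 /48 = -0.90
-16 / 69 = -0.23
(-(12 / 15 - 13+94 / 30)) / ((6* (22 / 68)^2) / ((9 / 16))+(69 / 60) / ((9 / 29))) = 471648 / 250843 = 1.88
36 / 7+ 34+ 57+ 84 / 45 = 10291 / 105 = 98.01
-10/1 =-10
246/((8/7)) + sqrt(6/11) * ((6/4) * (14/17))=21 * sqrt(66)/187 + 861/4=216.16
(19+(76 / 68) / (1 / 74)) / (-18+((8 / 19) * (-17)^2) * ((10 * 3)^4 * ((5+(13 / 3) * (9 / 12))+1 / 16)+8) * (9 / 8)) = 2527 / 22901456619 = 0.00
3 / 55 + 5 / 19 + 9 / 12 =4463 / 4180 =1.07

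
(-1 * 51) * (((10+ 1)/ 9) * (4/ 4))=-187/ 3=-62.33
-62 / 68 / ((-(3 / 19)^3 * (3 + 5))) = 212629 / 7344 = 28.95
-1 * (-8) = 8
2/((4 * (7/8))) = 4/7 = 0.57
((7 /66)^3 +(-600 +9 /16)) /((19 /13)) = -4480724053 /10924848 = -410.14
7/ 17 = 0.41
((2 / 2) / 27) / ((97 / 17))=17 / 2619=0.01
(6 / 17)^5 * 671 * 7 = 36523872 / 1419857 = 25.72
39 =39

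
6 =6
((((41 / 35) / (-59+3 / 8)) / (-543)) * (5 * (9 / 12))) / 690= 41 / 205006935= 0.00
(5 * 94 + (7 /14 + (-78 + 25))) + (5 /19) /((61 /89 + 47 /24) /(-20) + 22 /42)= 620318805 /1483406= 418.17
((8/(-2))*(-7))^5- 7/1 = 17210361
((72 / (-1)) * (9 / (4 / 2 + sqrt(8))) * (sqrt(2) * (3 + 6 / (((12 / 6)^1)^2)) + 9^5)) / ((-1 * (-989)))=19128960 / 989-19130418 * sqrt(2) / 989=-8013.69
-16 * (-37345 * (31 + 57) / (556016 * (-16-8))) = -410795 / 104253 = -3.94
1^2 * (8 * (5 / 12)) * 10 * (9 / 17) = 300 / 17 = 17.65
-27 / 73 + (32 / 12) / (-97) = -8441 / 21243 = -0.40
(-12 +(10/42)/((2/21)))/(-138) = 0.07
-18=-18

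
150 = 150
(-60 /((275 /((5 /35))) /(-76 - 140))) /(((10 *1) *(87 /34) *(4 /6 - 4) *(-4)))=5508 /279125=0.02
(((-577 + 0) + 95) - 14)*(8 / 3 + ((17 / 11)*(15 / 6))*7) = -486328 / 33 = -14737.21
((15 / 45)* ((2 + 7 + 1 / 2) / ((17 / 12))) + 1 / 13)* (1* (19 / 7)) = 6.28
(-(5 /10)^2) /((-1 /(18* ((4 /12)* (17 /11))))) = 51 /22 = 2.32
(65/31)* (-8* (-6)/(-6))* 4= -2080/31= -67.10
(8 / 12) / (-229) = -2 / 687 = -0.00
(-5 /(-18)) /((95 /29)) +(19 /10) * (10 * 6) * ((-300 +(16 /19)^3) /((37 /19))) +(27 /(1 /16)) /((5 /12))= -54912761 /3330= -16490.32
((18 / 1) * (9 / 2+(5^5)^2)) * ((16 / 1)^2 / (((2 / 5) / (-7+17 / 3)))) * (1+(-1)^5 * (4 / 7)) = -450000207360 / 7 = -64285743908.57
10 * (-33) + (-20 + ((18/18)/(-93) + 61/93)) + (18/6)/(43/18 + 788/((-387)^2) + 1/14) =-27896653311/80131001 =-348.14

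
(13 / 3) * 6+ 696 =722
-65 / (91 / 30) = -150 / 7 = -21.43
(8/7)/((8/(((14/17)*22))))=44/17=2.59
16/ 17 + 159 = 2719/ 17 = 159.94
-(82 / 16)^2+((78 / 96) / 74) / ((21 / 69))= -434781 / 16576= -26.23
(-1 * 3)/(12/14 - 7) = 21/43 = 0.49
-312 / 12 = -26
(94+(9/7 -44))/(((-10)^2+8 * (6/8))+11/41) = 14719/30499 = 0.48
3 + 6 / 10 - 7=-17 / 5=-3.40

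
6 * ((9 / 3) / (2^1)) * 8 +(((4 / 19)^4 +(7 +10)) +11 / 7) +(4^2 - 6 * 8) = 53433402 / 912247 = 58.57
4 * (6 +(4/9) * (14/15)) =3464/135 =25.66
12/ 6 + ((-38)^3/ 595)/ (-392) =65169/ 29155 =2.24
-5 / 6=-0.83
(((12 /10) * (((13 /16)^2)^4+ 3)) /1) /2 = 41101897827 /21474836480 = 1.91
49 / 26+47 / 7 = 1565 / 182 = 8.60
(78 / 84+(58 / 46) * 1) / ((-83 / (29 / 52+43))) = -1596825 / 1389752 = -1.15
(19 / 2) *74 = 703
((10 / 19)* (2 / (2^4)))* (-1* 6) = -15 / 38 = -0.39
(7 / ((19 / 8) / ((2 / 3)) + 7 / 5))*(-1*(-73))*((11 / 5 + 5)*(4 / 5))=1177344 / 1985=593.12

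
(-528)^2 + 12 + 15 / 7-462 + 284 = 1950341 / 7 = 278620.14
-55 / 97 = -0.57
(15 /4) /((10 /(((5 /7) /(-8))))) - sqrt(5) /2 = -sqrt(5) /2 - 15 /448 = -1.15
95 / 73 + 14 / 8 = 891 / 292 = 3.05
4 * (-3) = -12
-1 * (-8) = 8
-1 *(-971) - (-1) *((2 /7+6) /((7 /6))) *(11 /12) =47821 /49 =975.94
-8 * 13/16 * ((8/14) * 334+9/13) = -17431/14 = -1245.07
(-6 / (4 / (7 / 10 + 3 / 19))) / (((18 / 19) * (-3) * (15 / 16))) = 326 / 675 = 0.48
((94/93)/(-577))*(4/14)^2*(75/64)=-1175/7011704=-0.00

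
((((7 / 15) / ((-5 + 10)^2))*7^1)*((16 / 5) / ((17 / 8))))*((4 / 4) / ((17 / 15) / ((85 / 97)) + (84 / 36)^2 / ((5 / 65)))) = 2352 / 861475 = 0.00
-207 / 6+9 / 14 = -237 / 7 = -33.86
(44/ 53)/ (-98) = -22/ 2597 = -0.01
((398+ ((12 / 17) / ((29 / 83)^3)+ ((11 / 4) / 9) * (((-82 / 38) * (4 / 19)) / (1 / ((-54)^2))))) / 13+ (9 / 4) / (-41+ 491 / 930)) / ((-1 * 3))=-0.23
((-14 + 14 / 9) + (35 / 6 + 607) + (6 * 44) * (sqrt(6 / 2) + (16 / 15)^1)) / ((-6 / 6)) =-79379 / 90 - 264 * sqrt(3) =-1339.25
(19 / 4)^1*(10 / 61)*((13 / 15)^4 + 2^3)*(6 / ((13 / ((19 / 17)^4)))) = 1073539958539 / 223533516375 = 4.80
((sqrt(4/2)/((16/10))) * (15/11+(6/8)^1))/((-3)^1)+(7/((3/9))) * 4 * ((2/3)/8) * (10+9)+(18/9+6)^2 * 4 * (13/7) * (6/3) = 7587/7-155 * sqrt(2)/352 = 1083.23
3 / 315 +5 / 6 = 59 / 70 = 0.84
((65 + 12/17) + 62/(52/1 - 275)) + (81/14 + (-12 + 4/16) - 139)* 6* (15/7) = -668137479/371518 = -1798.40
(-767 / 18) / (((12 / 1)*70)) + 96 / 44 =354443 / 166320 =2.13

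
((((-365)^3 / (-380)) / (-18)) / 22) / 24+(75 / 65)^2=-1481078425 / 122069376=-12.13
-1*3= -3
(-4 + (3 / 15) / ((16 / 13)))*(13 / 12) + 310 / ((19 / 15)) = 4388171 / 18240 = 240.58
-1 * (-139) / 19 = 139 / 19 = 7.32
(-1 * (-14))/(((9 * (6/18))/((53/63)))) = 106/27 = 3.93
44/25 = 1.76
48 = 48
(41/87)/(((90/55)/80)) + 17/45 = 23.42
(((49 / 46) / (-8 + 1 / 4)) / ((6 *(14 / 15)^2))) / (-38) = 75 / 108376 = 0.00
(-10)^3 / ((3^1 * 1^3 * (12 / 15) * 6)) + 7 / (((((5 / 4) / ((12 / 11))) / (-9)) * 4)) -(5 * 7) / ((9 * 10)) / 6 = -83.25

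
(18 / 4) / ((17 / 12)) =54 / 17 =3.18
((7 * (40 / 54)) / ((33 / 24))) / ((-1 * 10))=-112 / 297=-0.38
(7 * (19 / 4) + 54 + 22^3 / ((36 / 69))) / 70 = 245951 / 840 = 292.80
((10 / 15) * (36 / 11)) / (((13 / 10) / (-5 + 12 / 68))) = -19680 / 2431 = -8.10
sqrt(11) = 3.32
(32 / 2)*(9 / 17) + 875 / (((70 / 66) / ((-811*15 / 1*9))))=-1535526981 / 17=-90325116.53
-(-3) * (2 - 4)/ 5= -6/ 5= -1.20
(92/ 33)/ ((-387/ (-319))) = 2668/ 1161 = 2.30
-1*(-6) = 6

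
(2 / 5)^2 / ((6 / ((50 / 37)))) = 4 / 111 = 0.04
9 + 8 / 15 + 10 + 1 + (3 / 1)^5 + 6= 4043 / 15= 269.53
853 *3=2559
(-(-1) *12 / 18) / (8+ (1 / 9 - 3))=3 / 23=0.13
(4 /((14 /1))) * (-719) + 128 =-542 /7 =-77.43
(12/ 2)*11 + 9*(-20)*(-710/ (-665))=-16782/ 133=-126.18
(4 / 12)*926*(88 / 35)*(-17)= -1385296 / 105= -13193.30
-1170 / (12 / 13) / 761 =-2535 / 1522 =-1.67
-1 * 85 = -85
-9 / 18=-1 / 2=-0.50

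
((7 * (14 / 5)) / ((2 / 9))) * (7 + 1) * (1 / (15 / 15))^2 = 3528 / 5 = 705.60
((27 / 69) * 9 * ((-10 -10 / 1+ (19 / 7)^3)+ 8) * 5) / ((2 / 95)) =105536925 / 15778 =6688.87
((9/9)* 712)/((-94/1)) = -356/47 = -7.57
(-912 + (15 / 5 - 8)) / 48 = -917 / 48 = -19.10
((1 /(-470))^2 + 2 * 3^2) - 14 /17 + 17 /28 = 116869936 /6571775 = 17.78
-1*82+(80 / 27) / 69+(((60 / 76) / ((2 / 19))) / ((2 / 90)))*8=4877414 / 1863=2618.04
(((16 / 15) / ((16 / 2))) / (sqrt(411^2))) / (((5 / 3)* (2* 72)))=0.00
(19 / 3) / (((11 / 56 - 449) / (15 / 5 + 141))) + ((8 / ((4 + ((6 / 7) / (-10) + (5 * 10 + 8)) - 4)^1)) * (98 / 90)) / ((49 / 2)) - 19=-21.03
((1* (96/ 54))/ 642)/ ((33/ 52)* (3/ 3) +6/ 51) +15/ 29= 29022863/ 55714365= 0.52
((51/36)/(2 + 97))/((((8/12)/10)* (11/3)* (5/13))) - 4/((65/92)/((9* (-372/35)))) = 1789459703/3303300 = 541.72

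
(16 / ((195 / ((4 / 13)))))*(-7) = -448 / 2535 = -0.18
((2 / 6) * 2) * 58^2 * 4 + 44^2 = 32720 / 3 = 10906.67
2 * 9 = 18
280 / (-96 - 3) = -2.83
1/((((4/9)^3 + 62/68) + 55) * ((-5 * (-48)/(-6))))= -12393/27760100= -0.00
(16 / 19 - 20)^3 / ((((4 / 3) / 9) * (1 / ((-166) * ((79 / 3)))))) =1423055533536 / 6859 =207472741.44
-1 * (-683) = 683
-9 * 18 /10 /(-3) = 27 /5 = 5.40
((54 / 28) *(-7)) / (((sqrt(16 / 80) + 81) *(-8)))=10935 / 524864 - 27 *sqrt(5) / 524864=0.02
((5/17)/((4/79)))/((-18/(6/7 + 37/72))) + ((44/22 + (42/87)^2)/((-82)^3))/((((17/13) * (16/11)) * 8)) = -126564805832219/286054976245248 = -0.44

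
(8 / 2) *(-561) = -2244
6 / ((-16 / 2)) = -3 / 4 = -0.75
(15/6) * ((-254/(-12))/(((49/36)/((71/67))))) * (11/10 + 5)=251.31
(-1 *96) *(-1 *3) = 288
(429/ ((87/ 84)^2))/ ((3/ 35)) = 3923920/ 841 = 4665.78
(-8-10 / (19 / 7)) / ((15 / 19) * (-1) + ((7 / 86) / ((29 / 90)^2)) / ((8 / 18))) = -5352124 / 446345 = -11.99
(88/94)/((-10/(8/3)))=-176/705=-0.25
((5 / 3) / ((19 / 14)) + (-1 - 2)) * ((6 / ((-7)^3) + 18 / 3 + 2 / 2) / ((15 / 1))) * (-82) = 3967078 / 58653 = 67.64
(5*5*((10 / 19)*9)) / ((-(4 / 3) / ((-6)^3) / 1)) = 364500 / 19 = 19184.21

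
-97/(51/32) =-3104/51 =-60.86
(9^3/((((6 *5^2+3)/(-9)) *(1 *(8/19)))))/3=-4617/136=-33.95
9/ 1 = 9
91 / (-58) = -1.57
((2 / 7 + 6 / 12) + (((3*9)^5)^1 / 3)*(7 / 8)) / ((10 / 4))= 46873105 / 28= 1674039.46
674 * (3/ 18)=337/ 3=112.33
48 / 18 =8 / 3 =2.67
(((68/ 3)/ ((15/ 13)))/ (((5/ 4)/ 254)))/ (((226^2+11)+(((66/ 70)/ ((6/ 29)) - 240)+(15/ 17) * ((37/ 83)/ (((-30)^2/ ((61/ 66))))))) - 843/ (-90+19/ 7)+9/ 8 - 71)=238487111454592/ 3034527890619545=0.08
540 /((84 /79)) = 3555 /7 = 507.86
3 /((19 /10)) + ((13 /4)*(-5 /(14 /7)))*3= -3465 /152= -22.80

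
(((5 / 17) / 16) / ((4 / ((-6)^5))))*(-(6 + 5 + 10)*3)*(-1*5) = -382725 / 34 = -11256.62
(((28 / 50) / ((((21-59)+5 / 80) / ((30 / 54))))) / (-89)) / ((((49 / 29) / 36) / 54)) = 200448 / 1890805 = 0.11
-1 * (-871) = 871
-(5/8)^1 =-5/8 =-0.62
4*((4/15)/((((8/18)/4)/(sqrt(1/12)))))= 8*sqrt(3)/5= 2.77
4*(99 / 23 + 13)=1592 / 23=69.22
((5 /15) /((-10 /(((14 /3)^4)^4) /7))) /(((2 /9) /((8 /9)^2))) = -41975197623.01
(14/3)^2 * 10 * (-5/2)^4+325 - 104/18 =52957/6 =8826.17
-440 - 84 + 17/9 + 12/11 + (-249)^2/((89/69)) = 418938122/8811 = 47547.17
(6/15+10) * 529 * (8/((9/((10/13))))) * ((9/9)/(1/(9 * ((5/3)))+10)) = 169280/453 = 373.69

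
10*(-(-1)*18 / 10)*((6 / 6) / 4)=4.50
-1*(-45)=45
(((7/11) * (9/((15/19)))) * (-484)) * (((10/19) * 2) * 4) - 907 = -15691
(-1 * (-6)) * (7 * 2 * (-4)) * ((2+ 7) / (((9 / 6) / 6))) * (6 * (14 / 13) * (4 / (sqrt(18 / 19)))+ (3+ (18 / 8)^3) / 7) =-677376 * sqrt(38) / 13 - 24867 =-346069.01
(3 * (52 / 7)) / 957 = 52 / 2233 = 0.02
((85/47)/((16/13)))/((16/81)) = 89505/12032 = 7.44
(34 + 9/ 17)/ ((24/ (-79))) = -46373/ 408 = -113.66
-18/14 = -1.29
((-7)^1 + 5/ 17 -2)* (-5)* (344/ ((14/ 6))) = 763680/ 119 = 6417.48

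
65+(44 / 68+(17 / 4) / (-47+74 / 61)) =12450323 / 189924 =65.55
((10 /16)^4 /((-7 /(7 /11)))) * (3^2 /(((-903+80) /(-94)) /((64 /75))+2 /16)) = -264375 /21991904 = -0.01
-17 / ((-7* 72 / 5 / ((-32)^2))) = 10880 / 63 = 172.70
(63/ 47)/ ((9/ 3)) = 21/ 47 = 0.45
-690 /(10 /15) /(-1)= 1035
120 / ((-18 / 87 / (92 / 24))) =-6670 / 3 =-2223.33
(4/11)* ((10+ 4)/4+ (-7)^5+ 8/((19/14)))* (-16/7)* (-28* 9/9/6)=-40851776/627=-65154.35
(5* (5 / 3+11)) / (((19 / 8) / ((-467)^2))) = 17447120 / 3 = 5815706.67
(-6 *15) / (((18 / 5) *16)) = -25 / 16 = -1.56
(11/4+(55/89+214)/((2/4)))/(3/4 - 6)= -153787/1869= -82.28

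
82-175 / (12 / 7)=-241 / 12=-20.08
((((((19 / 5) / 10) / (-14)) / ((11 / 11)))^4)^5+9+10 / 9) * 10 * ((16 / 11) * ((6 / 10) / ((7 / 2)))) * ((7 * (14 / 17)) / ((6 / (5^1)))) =72610962330826920910000000000000338309761117913623740200409 / 599510643655718739656250000000000000000000000000000000000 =121.12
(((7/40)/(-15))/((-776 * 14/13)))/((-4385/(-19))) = 247/4083312000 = 0.00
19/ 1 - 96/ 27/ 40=851/ 45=18.91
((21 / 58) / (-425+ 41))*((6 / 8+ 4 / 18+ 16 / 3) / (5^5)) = -1589 / 835200000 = -0.00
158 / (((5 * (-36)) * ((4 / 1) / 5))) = -79 / 72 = -1.10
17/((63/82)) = 1394/63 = 22.13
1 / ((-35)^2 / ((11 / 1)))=11 / 1225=0.01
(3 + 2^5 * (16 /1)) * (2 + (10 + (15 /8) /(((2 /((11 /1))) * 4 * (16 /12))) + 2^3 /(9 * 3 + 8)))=13069979 /1792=7293.52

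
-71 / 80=-0.89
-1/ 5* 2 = -2/ 5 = -0.40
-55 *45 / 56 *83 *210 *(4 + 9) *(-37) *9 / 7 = 13339272375 / 28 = 476402584.82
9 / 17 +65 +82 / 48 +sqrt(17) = sqrt(17) +27433 / 408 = 71.36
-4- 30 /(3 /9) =-94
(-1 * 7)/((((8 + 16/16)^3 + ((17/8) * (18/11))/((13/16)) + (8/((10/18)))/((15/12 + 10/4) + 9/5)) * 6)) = -37037/23361066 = -0.00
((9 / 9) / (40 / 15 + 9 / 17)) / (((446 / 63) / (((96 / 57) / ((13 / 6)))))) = 308448 / 8978203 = 0.03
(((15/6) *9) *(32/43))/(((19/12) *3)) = 2880/817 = 3.53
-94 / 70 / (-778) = 47 / 27230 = 0.00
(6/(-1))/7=-6/7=-0.86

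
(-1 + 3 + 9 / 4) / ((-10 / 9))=-153 / 40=-3.82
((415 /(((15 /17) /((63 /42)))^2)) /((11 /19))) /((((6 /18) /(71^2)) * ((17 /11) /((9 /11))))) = 3648892563 /220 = 16585875.29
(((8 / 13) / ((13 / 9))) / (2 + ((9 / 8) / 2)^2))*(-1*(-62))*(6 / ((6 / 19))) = 216.66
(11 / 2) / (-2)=-11 / 4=-2.75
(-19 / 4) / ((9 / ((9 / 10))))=-19 / 40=-0.48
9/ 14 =0.64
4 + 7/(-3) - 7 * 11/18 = -47/18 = -2.61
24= 24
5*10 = 50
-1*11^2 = -121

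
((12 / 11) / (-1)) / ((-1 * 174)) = 2 / 319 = 0.01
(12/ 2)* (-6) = -36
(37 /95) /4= 37 /380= 0.10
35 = 35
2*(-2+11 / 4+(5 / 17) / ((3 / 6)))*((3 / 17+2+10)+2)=21931 / 578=37.94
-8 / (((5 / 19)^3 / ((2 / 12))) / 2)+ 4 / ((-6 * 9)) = -494098 / 3375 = -146.40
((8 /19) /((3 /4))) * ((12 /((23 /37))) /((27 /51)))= 80512 /3933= 20.47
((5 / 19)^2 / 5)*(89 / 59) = 445 / 21299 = 0.02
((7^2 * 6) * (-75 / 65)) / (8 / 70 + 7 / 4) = -68600 / 377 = -181.96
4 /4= 1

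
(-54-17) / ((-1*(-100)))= -0.71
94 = 94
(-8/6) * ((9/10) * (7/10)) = -21/25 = -0.84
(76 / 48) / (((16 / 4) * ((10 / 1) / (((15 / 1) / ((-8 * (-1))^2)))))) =19 / 2048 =0.01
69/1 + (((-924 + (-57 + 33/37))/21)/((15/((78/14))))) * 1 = 468341/9065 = 51.66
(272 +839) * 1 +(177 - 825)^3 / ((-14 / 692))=94145843809 / 7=13449406258.43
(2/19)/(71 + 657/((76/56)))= 2/10547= 0.00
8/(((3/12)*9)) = 32/9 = 3.56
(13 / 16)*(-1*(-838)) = 5447 / 8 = 680.88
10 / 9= 1.11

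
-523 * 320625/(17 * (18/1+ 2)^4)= -268299/4352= -61.65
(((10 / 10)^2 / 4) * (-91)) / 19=-91 / 76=-1.20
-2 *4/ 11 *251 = -2008/ 11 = -182.55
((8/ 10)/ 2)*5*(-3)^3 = -54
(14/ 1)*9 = 126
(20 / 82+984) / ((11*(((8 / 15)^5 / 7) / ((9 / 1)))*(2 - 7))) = -26126.84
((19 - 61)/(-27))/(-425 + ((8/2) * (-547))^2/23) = 322/42998121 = 0.00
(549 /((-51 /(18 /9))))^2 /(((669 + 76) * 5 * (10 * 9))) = 7442 /5382625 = 0.00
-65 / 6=-10.83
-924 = -924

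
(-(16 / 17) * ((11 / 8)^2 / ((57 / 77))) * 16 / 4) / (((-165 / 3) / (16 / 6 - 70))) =-171094 / 14535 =-11.77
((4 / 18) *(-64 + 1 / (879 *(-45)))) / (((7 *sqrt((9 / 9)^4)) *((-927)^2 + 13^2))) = -2531521 / 1070919466785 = -0.00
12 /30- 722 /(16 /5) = -9009 /40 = -225.22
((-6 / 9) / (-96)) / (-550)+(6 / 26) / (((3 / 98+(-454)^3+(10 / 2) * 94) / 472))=-0.00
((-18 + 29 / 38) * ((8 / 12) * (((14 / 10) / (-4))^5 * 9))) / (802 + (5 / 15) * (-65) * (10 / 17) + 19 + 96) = 0.00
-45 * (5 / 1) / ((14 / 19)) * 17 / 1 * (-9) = 654075 / 14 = 46719.64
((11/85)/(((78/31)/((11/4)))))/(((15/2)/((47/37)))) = 176297/7359300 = 0.02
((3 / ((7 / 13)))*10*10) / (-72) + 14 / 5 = -4.94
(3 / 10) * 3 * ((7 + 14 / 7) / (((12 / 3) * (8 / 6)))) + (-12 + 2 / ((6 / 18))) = -717 / 160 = -4.48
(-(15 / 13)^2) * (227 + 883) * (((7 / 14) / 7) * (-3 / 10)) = 74925 / 2366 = 31.67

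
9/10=0.90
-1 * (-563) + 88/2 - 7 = 600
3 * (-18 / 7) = -54 / 7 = -7.71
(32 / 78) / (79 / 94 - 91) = -1504 / 330525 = -0.00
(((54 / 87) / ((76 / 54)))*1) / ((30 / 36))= 1458 / 2755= 0.53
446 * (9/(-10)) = -2007/5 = -401.40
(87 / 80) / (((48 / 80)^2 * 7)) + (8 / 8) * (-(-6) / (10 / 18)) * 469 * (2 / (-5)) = -17015447 / 8400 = -2025.65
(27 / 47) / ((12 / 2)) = 9 / 94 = 0.10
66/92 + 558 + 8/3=77471/138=561.38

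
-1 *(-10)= 10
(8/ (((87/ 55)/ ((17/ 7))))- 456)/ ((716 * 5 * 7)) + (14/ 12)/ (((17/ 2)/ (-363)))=-3232779547/ 64861545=-49.84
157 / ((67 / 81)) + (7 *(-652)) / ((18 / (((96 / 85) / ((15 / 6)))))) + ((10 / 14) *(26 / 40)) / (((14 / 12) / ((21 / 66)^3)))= 136934431889 / 1819210800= 75.27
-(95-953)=858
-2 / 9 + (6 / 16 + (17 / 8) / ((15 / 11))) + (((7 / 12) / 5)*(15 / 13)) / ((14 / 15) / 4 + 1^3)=78799 / 43290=1.82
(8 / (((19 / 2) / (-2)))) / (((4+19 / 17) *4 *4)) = -34 / 1653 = -0.02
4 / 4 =1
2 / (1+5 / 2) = 4 / 7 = 0.57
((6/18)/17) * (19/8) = 19/408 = 0.05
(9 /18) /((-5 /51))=-51 /10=-5.10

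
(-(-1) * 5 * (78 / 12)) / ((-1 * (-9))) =65 / 18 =3.61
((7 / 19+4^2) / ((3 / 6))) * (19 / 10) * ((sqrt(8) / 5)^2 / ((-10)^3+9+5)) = -0.02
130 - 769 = -639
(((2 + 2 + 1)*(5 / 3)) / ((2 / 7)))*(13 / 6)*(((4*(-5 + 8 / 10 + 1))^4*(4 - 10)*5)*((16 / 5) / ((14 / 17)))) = -14831058944 / 75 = -197747452.59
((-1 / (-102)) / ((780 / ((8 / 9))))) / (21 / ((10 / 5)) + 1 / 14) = 7 / 6623370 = 0.00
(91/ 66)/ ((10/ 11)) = 91/ 60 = 1.52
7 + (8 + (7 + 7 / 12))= 22.58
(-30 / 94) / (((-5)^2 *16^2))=-3 / 60160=-0.00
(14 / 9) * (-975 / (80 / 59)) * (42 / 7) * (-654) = 8778315 / 2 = 4389157.50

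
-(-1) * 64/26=32/13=2.46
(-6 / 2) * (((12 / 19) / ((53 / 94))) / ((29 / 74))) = -250416 / 29203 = -8.58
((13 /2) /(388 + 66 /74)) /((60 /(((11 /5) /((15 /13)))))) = 68783 /129501000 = 0.00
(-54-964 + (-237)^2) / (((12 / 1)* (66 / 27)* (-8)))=-165453 / 704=-235.02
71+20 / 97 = 6907 / 97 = 71.21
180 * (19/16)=855/4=213.75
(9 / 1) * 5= 45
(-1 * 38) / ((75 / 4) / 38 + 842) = -0.05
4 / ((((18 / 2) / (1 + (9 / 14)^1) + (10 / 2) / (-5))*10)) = 46 / 515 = 0.09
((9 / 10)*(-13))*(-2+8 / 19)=351 / 19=18.47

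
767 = 767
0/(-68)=0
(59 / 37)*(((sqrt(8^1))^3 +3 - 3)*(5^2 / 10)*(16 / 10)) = 3776*sqrt(2) / 37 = 144.33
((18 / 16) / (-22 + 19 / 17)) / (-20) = 153 / 56800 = 0.00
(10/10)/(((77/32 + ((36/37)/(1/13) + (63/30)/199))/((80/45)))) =18849280/159734763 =0.12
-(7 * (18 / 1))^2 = -15876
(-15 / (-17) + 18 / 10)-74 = -6062 / 85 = -71.32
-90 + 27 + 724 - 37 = 624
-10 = -10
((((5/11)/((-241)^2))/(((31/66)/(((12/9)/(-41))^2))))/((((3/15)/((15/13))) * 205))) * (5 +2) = 5600/1613209242203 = 0.00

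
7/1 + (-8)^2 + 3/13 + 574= 645.23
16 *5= 80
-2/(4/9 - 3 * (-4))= -9/56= -0.16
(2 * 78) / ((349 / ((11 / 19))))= 0.26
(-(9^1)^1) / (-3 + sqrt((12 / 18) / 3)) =27 * sqrt(2) / 79 + 243 / 79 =3.56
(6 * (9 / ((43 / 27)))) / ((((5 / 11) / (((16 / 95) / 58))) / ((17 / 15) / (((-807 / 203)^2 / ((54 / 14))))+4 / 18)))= 23156320176 / 214306146625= 0.11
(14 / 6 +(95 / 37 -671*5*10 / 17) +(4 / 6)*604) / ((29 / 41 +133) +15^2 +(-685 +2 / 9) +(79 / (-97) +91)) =17627873535 / 2655332306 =6.64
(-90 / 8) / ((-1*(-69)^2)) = 5 / 2116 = 0.00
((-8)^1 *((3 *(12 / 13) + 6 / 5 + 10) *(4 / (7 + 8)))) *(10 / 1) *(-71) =4125952 / 195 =21158.73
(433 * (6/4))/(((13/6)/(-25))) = -97425/13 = -7494.23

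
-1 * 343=-343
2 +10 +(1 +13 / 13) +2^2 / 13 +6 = 264 / 13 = 20.31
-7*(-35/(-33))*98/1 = -24010/33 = -727.58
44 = 44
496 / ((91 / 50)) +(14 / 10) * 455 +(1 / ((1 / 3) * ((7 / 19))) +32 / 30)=1254076 / 1365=918.74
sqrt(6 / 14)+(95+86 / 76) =96.79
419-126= 293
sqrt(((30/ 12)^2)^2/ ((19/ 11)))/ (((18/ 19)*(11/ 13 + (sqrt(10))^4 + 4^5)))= 325*sqrt(209)/ 1052856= 0.00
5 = 5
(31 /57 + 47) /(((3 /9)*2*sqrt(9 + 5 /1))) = 1355*sqrt(14) /266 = 19.06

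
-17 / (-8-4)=17 / 12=1.42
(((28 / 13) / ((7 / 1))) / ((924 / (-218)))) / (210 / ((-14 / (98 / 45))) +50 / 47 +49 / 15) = 51230 / 19996977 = 0.00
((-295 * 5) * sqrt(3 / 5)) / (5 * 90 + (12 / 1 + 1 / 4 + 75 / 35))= -8260 * sqrt(15) / 13003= -2.46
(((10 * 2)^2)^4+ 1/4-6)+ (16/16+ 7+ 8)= 102400000041/4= 25600000010.25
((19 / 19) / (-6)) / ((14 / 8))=-2 / 21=-0.10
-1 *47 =-47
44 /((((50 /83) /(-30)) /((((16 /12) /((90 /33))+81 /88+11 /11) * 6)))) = -31676.12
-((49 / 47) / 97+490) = -2233959 / 4559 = -490.01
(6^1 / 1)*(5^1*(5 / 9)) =50 / 3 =16.67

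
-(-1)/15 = 1/15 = 0.07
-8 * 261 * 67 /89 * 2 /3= -93264 /89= -1047.91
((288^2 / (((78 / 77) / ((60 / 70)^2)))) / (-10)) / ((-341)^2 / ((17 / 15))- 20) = -46531584 / 793463125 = -0.06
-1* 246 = -246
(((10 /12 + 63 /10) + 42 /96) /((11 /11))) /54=1817 /12960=0.14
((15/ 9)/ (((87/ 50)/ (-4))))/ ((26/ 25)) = -12500/ 3393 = -3.68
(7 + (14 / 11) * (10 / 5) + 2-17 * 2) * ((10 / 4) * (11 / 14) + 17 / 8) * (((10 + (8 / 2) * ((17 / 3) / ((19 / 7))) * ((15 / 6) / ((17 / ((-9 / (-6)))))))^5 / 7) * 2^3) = -1716688212890625 / 70243019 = -24439271.51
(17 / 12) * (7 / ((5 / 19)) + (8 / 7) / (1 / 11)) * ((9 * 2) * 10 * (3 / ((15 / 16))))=1118736 / 35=31963.89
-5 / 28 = -0.18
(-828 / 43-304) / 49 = -13900 / 2107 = -6.60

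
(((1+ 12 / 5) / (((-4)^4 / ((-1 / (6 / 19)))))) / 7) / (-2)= 323 / 107520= 0.00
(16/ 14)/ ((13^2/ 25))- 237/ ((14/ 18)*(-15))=121159/ 5915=20.48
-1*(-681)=681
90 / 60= 3 / 2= 1.50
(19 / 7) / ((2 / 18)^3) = 13851 / 7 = 1978.71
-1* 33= -33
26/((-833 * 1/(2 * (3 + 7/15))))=-2704/12495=-0.22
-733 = -733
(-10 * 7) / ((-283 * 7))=10 / 283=0.04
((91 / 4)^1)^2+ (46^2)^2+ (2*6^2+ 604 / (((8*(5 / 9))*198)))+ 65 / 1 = 3940737899 / 880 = 4478111.25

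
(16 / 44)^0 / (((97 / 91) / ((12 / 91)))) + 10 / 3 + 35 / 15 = 1685 / 291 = 5.79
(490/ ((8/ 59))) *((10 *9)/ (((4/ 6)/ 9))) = 17562825/ 4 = 4390706.25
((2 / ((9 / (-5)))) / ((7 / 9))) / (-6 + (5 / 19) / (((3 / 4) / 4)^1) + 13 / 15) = 2850 / 7441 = 0.38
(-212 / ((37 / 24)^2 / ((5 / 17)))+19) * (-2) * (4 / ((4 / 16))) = 5387936 / 23273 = 231.51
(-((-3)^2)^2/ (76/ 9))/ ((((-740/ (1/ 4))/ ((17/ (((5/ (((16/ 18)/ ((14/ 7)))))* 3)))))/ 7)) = 3213/ 281200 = 0.01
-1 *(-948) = 948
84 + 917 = 1001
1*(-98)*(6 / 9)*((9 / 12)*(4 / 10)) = -98 / 5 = -19.60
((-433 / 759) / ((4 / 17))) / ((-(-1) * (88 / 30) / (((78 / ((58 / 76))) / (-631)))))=27272505 / 203704468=0.13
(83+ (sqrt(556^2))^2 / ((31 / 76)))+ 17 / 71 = 1668281066 / 2201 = 757965.05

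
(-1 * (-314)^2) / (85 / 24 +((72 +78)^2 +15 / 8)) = -1183152 / 270065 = -4.38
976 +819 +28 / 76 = 34112 / 19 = 1795.37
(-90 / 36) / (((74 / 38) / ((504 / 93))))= -7980 / 1147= -6.96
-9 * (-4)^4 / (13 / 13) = -2304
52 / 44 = 13 / 11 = 1.18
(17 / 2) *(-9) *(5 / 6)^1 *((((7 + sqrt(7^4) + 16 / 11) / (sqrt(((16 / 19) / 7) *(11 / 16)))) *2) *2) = -161160 *sqrt(1463) / 121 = -50944.12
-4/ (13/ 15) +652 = 8416/ 13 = 647.38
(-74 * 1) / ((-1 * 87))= 74 / 87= 0.85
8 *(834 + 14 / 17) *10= 1135360 / 17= 66785.88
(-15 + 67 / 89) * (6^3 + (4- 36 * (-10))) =-735440 / 89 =-8263.37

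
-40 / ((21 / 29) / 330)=-127600 / 7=-18228.57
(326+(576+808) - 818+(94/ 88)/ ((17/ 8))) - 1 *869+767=147824/ 187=790.50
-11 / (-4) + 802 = 804.75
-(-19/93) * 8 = 152/93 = 1.63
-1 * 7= -7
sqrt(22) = 4.69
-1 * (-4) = 4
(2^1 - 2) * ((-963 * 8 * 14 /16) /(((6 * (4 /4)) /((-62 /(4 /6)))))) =0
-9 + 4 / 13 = -113 / 13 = -8.69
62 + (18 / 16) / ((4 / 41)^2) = 23065 / 128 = 180.20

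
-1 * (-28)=28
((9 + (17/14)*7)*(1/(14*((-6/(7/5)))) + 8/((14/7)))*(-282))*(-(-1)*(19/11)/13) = -1493989/572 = -2611.87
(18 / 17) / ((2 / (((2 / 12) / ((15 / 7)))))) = 0.04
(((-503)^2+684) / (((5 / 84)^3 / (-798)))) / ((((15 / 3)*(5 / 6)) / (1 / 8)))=-89993366239392 / 3125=-28797877196.61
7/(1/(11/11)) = 7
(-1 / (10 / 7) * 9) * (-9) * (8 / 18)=25.20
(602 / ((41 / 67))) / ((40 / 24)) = 121002 / 205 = 590.25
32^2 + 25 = 1049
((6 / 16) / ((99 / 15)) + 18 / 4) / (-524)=-401 / 46112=-0.01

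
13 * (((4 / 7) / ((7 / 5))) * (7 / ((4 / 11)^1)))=715 / 7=102.14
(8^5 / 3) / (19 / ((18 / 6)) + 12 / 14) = 229376 / 151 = 1519.05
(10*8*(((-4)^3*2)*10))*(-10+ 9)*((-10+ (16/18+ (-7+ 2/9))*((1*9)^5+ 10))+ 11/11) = -320533299200/9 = -35614811022.22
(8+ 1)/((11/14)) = 11.45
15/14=1.07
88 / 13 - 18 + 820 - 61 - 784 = -471 / 13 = -36.23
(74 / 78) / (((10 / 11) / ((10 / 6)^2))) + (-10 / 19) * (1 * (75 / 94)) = 1554005 / 626886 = 2.48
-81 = -81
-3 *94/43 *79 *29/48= -107677/344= -313.01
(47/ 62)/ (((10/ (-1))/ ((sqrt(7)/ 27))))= -47 * sqrt(7)/ 16740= -0.01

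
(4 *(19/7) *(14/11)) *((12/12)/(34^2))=0.01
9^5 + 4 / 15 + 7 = 885844 / 15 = 59056.27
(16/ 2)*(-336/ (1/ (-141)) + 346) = 381776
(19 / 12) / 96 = 19 / 1152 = 0.02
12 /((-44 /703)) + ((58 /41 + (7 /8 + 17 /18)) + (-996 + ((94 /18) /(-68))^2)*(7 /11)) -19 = -12919375613 /15356304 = -841.31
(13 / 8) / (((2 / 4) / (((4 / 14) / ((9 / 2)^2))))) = 26 / 567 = 0.05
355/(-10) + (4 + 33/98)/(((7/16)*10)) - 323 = -245251/686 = -357.51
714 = 714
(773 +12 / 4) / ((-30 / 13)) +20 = -4744 / 15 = -316.27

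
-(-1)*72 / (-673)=-72 / 673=-0.11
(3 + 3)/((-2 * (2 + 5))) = -3/7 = -0.43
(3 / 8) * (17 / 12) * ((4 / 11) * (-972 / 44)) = -4131 / 968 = -4.27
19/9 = 2.11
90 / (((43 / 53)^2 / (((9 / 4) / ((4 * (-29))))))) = -1137645 / 428968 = -2.65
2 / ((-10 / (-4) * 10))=2 / 25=0.08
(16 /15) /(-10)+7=6.89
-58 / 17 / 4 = -29 / 34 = -0.85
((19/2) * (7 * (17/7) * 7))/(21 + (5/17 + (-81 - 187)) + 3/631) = -24253747/5292726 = -4.58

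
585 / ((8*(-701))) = -585 / 5608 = -0.10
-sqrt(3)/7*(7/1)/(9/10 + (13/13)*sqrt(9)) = -10*sqrt(3)/39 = -0.44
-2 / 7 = -0.29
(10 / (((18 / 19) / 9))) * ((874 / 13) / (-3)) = -83030 / 39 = -2128.97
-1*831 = -831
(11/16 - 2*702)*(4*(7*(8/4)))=-157171/2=-78585.50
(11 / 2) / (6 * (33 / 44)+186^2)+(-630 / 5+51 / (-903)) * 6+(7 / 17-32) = -25364193376 / 32191047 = -787.93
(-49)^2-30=2371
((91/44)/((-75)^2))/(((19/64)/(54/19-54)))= -157248/2481875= -0.06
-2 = -2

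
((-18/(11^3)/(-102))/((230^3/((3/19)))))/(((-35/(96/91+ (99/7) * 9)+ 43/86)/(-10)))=-6183/81676645763350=-0.00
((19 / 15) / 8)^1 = 19 / 120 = 0.16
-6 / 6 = -1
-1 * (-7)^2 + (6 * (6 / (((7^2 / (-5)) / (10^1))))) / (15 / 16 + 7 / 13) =-1111507 / 15043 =-73.89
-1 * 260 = -260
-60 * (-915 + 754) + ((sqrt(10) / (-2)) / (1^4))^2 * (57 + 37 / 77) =754885 / 77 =9803.70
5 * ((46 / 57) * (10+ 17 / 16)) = 6785 / 152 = 44.64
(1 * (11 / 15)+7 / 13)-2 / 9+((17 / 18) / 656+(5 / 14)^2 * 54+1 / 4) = 102655699 / 12536160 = 8.19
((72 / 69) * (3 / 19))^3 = 373248 / 83453453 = 0.00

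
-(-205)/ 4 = 205/ 4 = 51.25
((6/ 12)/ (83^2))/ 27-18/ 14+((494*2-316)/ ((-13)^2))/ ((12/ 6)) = 309138169/ 440083098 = 0.70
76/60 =19/15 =1.27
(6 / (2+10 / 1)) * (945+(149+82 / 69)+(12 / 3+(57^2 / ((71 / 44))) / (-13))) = 30070024 / 63687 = 472.15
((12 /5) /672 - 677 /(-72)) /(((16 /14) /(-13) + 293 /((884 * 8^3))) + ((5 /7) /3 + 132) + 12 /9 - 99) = 1341077504 /4916459655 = 0.27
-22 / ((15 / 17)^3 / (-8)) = 864688 / 3375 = 256.20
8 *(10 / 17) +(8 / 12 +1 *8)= 13.37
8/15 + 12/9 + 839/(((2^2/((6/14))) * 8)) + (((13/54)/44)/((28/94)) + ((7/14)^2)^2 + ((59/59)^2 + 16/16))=5050853/332640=15.18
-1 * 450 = -450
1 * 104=104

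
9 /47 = 0.19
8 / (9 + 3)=2 / 3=0.67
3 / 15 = 1 / 5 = 0.20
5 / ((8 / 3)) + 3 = 39 / 8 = 4.88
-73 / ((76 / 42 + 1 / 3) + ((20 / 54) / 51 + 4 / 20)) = -3518235 / 113264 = -31.06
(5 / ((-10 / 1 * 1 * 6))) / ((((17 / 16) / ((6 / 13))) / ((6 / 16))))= -3 / 221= -0.01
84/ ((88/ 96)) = 1008/ 11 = 91.64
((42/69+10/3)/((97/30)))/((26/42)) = 57120/29003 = 1.97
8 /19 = 0.42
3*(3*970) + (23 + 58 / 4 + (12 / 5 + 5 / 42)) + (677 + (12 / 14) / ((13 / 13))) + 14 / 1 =993497 / 105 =9461.88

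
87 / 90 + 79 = 2399 / 30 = 79.97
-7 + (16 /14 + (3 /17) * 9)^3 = 22532012 /1685159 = 13.37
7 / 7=1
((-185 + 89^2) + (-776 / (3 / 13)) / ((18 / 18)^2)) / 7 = 13120 / 21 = 624.76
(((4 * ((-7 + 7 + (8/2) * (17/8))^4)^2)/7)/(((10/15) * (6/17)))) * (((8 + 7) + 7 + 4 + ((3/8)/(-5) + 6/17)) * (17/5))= 2119046765124893/358400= 5912518875.91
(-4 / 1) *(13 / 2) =-26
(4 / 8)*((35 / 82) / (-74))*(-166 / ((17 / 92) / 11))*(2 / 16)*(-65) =-47772725 / 206312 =-231.56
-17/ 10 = -1.70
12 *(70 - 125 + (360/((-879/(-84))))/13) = -2392980/3809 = -628.24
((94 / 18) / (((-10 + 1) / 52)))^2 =5973136 / 6561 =910.40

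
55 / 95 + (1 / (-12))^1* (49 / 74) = 0.52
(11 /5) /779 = 11 /3895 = 0.00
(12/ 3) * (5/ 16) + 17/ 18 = 79/ 36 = 2.19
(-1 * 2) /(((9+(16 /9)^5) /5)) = -590490 /1580017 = -0.37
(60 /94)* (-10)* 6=-1800 /47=-38.30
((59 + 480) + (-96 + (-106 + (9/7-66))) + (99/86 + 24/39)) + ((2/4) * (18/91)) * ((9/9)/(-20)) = 3063849/11180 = 274.05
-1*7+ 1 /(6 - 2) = -27 /4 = -6.75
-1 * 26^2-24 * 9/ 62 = -21064/ 31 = -679.48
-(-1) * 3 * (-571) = -1713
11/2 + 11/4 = 33/4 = 8.25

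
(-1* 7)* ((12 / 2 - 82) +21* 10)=-938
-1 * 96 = -96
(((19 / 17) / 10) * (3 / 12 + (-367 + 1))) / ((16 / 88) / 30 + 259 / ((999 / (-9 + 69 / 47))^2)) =-2024291591091 / 1029184216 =-1966.89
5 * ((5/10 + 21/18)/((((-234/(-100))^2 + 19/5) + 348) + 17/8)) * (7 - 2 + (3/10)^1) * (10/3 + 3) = 12587500/16173027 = 0.78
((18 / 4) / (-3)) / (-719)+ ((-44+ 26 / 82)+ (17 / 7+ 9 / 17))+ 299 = 1812072949 / 7016002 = 258.28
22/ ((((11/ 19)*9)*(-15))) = -38/ 135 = -0.28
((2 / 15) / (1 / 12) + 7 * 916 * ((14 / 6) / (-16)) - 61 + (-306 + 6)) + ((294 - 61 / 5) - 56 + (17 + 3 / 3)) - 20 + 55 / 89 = -5714149 / 5340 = -1070.07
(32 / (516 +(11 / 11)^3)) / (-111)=-32 / 57387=-0.00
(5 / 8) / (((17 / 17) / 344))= 215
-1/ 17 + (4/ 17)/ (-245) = -249/ 4165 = -0.06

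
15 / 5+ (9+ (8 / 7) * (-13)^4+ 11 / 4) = 914365 / 28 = 32655.89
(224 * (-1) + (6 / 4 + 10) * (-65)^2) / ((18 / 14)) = 677089 / 18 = 37616.06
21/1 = 21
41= 41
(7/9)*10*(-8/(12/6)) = -280/9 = -31.11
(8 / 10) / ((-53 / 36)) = -144 / 265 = -0.54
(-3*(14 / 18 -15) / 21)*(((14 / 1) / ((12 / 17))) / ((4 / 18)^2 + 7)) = 3264 / 571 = 5.72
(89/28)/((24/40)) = 445/84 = 5.30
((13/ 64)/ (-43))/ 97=-13/ 266944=-0.00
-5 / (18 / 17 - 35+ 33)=5.31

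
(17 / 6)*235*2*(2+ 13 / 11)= 139825 / 33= 4237.12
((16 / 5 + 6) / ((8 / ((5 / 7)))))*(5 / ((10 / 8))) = 23 / 7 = 3.29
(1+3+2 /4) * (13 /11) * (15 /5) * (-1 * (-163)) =57213 /22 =2600.59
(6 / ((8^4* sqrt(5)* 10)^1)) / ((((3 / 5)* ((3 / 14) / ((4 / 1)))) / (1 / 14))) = sqrt(5) / 15360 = 0.00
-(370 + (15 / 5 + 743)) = -1116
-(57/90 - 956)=28661/30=955.37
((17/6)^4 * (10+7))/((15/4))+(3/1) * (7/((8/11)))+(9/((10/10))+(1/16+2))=6455813/19440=332.09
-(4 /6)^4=-16 /81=-0.20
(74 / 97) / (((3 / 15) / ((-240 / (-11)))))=88800 / 1067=83.22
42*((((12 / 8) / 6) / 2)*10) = 105 / 2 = 52.50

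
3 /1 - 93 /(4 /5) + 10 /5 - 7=-473 /4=-118.25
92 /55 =1.67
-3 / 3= -1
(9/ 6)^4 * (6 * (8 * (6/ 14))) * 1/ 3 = 243/ 7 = 34.71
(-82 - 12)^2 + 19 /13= 8837.46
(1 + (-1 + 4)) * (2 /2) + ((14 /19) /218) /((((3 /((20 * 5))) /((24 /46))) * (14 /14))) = 193332 /47633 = 4.06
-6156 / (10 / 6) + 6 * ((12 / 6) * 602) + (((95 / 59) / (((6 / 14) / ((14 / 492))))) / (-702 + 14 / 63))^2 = 16481999229516092453 / 4668592575744320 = 3530.40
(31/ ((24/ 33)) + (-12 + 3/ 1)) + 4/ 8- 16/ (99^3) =264891499/ 7762392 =34.12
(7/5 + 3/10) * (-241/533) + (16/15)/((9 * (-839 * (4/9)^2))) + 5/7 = -1724717/31303090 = -0.06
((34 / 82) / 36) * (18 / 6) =17 / 492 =0.03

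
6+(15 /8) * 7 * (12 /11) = 447 /22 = 20.32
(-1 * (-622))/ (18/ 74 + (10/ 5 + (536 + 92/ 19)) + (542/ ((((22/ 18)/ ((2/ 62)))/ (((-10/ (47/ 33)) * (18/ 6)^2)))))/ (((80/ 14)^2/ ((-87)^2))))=-50967724960/ 17125308098739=-0.00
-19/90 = -0.21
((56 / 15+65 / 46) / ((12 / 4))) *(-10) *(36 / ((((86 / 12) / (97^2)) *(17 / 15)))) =-12028089240 / 16813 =-715404.11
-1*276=-276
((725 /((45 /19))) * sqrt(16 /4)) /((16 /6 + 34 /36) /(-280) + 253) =617120 /255011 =2.42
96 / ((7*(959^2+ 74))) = 32 / 2146095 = 0.00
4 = 4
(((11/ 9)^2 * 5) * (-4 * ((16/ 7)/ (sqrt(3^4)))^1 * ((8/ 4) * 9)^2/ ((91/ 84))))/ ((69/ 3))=-619520/ 6279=-98.67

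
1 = 1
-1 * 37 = -37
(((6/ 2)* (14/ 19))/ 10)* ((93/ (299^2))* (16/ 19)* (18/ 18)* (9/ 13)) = 281232/ 2097794465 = 0.00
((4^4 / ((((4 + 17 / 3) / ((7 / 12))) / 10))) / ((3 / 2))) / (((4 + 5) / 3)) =8960 / 261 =34.33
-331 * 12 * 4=-15888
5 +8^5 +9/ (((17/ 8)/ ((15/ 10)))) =557249/ 17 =32779.35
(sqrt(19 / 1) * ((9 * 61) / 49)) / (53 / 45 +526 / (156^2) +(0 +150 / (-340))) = 567819720 * sqrt(19) / 38426143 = 64.41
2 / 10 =1 / 5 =0.20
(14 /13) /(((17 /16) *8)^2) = 56 /3757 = 0.01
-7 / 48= -0.15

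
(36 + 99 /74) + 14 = 3799 /74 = 51.34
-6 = -6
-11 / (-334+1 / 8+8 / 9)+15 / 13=369921 / 311675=1.19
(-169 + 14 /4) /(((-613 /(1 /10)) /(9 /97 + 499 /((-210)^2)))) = 147395293 /52444602000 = 0.00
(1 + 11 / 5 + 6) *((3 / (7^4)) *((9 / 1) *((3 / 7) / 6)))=621 / 84035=0.01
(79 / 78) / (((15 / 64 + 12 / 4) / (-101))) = -255328 / 8073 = -31.63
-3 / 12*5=-5 / 4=-1.25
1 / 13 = 0.08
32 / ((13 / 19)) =608 / 13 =46.77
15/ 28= 0.54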